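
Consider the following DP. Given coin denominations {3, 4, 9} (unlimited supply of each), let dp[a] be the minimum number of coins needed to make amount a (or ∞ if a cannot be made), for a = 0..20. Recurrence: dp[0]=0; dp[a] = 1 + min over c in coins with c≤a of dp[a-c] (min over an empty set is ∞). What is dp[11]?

3

 a  0  1  2  3  4  5  6  7  8  9 10 11 12 13 14 15 16 17 18 19 20
dp  0  -  -  1  1  -  2  2  2  1  3  3  2  2  4  3  3  3  2  4  4
(- denotes ∞ / unreachable)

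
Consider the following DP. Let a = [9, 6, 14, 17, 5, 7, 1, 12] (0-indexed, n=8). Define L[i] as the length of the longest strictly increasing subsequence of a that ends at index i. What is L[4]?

   i    0    1    2    3    4    5    6    7
a[i]    9    6   14   17    5    7    1   12
L[i]    1    1    2    3    1    2    1    3

1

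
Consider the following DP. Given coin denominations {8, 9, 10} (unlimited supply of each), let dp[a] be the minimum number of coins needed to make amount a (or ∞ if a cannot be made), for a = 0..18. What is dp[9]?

1

 a  0  1  2  3  4  5  6  7  8  9 10 11 12 13 14 15 16 17 18
dp  0  -  -  -  -  -  -  -  1  1  1  -  -  -  -  -  2  2  2
(- denotes ∞ / unreachable)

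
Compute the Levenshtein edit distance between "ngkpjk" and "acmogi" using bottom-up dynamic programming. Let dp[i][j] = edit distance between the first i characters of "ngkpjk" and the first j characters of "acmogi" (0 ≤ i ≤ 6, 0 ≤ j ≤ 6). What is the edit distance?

6

   ''  a  c  m  o  g  i
''  0  1  2  3  4  5  6
 n  1  1  2  3  4  5  6
 g  2  2  2  3  4  4  5
 k  3  3  3  3  4  5  5
 p  4  4  4  4  4  5  6
 j  5  5  5  5  5  5  6
 k  6  6  6  6  6  6  6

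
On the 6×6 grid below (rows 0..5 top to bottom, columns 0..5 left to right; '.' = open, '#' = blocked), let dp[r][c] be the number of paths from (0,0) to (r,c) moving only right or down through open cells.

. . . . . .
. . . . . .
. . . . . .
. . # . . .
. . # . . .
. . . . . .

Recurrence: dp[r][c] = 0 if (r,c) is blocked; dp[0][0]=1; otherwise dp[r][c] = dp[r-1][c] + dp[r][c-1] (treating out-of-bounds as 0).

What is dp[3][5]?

46

r\c   0   1   2   3   4   5
  0   1   1   1   1   1   1
  1   1   2   3   4   5   6
  2   1   3   6  10  15  21
  3   1   4   0  10  25  46
  4   1   5   0  10  35  81
  5   1   6   6  16  51 132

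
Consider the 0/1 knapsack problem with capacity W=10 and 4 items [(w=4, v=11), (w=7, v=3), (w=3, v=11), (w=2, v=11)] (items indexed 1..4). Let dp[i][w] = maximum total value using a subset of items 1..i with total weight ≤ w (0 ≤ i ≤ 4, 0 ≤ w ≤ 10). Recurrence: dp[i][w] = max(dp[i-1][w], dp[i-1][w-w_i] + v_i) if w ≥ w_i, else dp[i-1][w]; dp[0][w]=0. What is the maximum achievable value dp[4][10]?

33

i\w   0   1   2   3   4   5   6   7   8   9  10
  0   0   0   0   0   0   0   0   0   0   0   0
  1   0   0   0   0  11  11  11  11  11  11  11
  2   0   0   0   0  11  11  11  11  11  11  11
  3   0   0   0  11  11  11  11  22  22  22  22
  4   0   0  11  11  11  22  22  22  22  33  33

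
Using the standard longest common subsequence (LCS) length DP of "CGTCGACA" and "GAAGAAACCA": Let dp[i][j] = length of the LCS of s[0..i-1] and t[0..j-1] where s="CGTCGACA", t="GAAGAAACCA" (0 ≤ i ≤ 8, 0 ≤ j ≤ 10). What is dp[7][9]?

   ''  G  A  A  G  A  A  A  C  C  A
''  0  0  0  0  0  0  0  0  0  0  0
 C  0  0  0  0  0  0  0  0  1  1  1
 G  0  1  1  1  1  1  1  1  1  1  1
 T  0  1  1  1  1  1  1  1  1  1  1
 C  0  1  1  1  1  1  1  1  2  2  2
 G  0  1  1  1  2  2  2  2  2  2  2
 A  0  1  2  2  2  3  3  3  3  3  3
 C  0  1  2  2  2  3  3  3  4  4  4
 A  0  1  2  3  3  3  4  4  4  4  5

4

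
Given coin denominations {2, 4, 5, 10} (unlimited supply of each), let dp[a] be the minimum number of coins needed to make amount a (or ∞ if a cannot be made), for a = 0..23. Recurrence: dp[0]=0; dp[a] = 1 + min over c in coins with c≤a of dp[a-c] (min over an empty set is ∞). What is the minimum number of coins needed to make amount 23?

4

 a  0  1  2  3  4  5  6  7  8  9 10 11 12 13 14 15 16 17 18 19 20 21 22 23
dp  0  -  1  -  1  1  2  2  2  2  1  3  2  3  2  2  3  3  3  3  2  4  3  4
(- denotes ∞ / unreachable)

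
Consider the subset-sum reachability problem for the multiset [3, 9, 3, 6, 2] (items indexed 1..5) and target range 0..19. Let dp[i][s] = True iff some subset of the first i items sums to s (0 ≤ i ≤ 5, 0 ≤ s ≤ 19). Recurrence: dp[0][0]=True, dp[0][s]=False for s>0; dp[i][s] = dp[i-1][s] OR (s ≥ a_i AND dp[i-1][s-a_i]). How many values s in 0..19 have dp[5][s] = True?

13

i\s   0   1   2   3   4   5   6   7   8   9  10  11  12  13  14  15  16  17  18  19
  0   T   F   F   F   F   F   F   F   F   F   F   F   F   F   F   F   F   F   F   F
  1   T   F   F   T   F   F   F   F   F   F   F   F   F   F   F   F   F   F   F   F
  2   T   F   F   T   F   F   F   F   F   T   F   F   T   F   F   F   F   F   F   F
  3   T   F   F   T   F   F   T   F   F   T   F   F   T   F   F   T   F   F   F   F
  4   T   F   F   T   F   F   T   F   F   T   F   F   T   F   F   T   F   F   T   F
  5   T   F   T   T   F   T   T   F   T   T   F   T   T   F   T   T   F   T   T   F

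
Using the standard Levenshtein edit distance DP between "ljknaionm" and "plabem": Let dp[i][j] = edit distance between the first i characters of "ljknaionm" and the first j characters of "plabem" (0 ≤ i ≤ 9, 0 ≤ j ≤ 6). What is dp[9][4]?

   ''  p  l  a  b  e  m
''  0  1  2  3  4  5  6
 l  1  1  1  2  3  4  5
 j  2  2  2  2  3  4  5
 k  3  3  3  3  3  4  5
 n  4  4  4  4  4  4  5
 a  5  5  5  4  5  5  5
 i  6  6  6  5  5  6  6
 o  7  7  7  6  6  6  7
 n  8  8  8  7  7  7  7
 m  9  9  9  8  8  8  7

8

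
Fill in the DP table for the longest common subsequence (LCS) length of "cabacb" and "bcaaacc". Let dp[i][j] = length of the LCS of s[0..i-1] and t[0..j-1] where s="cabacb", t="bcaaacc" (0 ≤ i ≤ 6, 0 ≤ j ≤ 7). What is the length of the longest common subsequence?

4

   ''  b  c  a  a  a  c  c
''  0  0  0  0  0  0  0  0
 c  0  0  1  1  1  1  1  1
 a  0  0  1  2  2  2  2  2
 b  0  1  1  2  2  2  2  2
 a  0  1  1  2  3  3  3  3
 c  0  1  2  2  3  3  4  4
 b  0  1  2  2  3  3  4  4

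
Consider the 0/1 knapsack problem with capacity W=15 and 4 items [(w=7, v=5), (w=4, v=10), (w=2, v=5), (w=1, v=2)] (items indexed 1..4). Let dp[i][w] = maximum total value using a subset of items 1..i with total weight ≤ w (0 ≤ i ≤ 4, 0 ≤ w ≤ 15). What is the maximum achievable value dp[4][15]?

22

i\w   0   1   2   3   4   5   6   7   8   9  10  11  12  13  14  15
  0   0   0   0   0   0   0   0   0   0   0   0   0   0   0   0   0
  1   0   0   0   0   0   0   0   5   5   5   5   5   5   5   5   5
  2   0   0   0   0  10  10  10  10  10  10  10  15  15  15  15  15
  3   0   0   5   5  10  10  15  15  15  15  15  15  15  20  20  20
  4   0   2   5   7  10  12  15  17  17  17  17  17  17  20  22  22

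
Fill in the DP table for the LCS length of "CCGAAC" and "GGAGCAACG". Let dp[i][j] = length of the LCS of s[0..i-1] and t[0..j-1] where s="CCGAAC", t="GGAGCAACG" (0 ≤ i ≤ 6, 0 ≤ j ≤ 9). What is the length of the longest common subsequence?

   ''  G  G  A  G  C  A  A  C  G
''  0  0  0  0  0  0  0  0  0  0
 C  0  0  0  0  0  1  1  1  1  1
 C  0  0  0  0  0  1  1  1  2  2
 G  0  1  1  1  1  1  1  1  2  3
 A  0  1  1  2  2  2  2  2  2  3
 A  0  1  1  2  2  2  3  3  3  3
 C  0  1  1  2  2  3  3  3  4  4

4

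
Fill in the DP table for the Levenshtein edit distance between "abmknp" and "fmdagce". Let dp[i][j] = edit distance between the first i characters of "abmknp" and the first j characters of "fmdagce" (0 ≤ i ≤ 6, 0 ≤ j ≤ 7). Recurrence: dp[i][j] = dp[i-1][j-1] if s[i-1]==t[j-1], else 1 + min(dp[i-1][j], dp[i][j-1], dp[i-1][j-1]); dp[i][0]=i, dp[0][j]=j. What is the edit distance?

7

   ''  f  m  d  a  g  c  e
''  0  1  2  3  4  5  6  7
 a  1  1  2  3  3  4  5  6
 b  2  2  2  3  4  4  5  6
 m  3  3  2  3  4  5  5  6
 k  4  4  3  3  4  5  6  6
 n  5  5  4  4  4  5  6  7
 p  6  6  5  5  5  5  6  7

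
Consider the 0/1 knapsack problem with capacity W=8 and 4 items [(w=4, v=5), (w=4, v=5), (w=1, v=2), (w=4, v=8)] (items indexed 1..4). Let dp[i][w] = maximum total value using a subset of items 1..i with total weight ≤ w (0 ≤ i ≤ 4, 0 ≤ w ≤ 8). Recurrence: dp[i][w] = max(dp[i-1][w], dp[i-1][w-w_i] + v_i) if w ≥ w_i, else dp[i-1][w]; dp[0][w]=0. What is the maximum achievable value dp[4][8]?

i\w   0   1   2   3   4   5   6   7   8
  0   0   0   0   0   0   0   0   0   0
  1   0   0   0   0   5   5   5   5   5
  2   0   0   0   0   5   5   5   5  10
  3   0   2   2   2   5   7   7   7  10
  4   0   2   2   2   8  10  10  10  13

13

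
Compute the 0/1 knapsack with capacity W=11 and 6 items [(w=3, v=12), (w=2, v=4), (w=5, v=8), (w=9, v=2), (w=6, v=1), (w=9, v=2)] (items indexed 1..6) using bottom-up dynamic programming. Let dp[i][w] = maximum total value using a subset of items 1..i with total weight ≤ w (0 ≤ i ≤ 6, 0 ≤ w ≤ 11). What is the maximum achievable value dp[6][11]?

i\w   0   1   2   3   4   5   6   7   8   9  10  11
  0   0   0   0   0   0   0   0   0   0   0   0   0
  1   0   0   0  12  12  12  12  12  12  12  12  12
  2   0   0   4  12  12  16  16  16  16  16  16  16
  3   0   0   4  12  12  16  16  16  20  20  24  24
  4   0   0   4  12  12  16  16  16  20  20  24  24
  5   0   0   4  12  12  16  16  16  20  20  24  24
  6   0   0   4  12  12  16  16  16  20  20  24  24

24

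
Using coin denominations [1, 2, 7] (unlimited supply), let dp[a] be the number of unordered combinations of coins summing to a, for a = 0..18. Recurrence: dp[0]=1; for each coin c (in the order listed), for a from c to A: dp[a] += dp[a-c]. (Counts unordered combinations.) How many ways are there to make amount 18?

19

after  coin     0     1     2     3     4     5     6     7     8     9    10    11    12    13    14    15    16    17    18
          1     1     1     1     1     1     1     1     1     1     1     1     1     1     1     1     1     1     1     1
          2     1     1     2     2     3     3     4     4     5     5     6     6     7     7     8     8     9     9    10
          7     1     1     2     2     3     3     4     5     6     7     8     9    10    11    13    14    16    17    19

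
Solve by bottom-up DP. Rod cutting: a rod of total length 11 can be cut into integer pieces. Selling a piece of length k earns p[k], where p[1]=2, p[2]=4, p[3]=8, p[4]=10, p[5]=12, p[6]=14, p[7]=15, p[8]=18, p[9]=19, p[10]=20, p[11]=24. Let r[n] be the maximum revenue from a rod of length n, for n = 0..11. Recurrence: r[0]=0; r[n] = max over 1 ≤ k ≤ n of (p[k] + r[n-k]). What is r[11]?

28

   n    0    1    2    3    4    5    6    7    8    9   10   11
r[n]    0    2    4    8   10   12   16   18   20   24   26   28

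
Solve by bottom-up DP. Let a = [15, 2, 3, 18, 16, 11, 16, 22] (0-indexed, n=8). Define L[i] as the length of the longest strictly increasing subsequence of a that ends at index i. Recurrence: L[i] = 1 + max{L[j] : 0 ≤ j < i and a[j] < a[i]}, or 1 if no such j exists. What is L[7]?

5

   i    0    1    2    3    4    5    6    7
a[i]   15    2    3   18   16   11   16   22
L[i]    1    1    2    3    3    3    4    5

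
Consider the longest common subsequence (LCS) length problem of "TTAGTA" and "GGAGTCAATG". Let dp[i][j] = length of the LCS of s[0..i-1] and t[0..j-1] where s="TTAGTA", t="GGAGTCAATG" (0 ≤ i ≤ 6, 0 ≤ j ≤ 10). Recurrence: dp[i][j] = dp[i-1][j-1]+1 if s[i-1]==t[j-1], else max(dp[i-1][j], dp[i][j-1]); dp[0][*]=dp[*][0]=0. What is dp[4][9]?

2

   ''  G  G  A  G  T  C  A  A  T  G
''  0  0  0  0  0  0  0  0  0  0  0
 T  0  0  0  0  0  1  1  1  1  1  1
 T  0  0  0  0  0  1  1  1  1  2  2
 A  0  0  0  1  1  1  1  2  2  2  2
 G  0  1  1  1  2  2  2  2  2  2  3
 T  0  1  1  1  2  3  3  3  3  3  3
 A  0  1  1  2  2  3  3  4  4  4  4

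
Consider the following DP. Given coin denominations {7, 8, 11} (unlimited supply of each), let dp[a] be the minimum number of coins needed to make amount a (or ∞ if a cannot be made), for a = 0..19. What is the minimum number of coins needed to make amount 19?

2

 a  0  1  2  3  4  5  6  7  8  9 10 11 12 13 14 15 16 17 18 19
dp  0  -  -  -  -  -  -  1  1  -  -  1  -  -  2  2  2  -  2  2
(- denotes ∞ / unreachable)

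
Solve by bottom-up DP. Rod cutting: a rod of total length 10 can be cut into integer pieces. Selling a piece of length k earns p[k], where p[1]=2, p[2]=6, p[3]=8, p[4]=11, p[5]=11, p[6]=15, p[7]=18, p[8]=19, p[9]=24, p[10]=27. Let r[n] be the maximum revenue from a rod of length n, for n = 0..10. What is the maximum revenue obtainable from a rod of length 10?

30

   n    0    1    2    3    4    5    6    7    8    9   10
r[n]    0    2    6    8   12   14   18   20   24   26   30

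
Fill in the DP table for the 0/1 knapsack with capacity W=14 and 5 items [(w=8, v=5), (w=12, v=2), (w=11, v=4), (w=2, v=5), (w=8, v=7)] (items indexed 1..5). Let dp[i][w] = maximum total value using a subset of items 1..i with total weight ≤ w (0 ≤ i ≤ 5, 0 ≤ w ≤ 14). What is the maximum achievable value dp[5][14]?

12

i\w   0   1   2   3   4   5   6   7   8   9  10  11  12  13  14
  0   0   0   0   0   0   0   0   0   0   0   0   0   0   0   0
  1   0   0   0   0   0   0   0   0   5   5   5   5   5   5   5
  2   0   0   0   0   0   0   0   0   5   5   5   5   5   5   5
  3   0   0   0   0   0   0   0   0   5   5   5   5   5   5   5
  4   0   0   5   5   5   5   5   5   5   5  10  10  10  10  10
  5   0   0   5   5   5   5   5   5   7   7  12  12  12  12  12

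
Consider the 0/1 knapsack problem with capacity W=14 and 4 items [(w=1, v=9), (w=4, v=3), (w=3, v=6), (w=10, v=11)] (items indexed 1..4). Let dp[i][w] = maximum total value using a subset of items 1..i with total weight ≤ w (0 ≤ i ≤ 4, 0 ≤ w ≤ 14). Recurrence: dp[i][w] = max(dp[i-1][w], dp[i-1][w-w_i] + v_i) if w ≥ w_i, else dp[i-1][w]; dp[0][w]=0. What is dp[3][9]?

i\w   0   1   2   3   4   5   6   7   8   9  10  11  12  13  14
  0   0   0   0   0   0   0   0   0   0   0   0   0   0   0   0
  1   0   9   9   9   9   9   9   9   9   9   9   9   9   9   9
  2   0   9   9   9   9  12  12  12  12  12  12  12  12  12  12
  3   0   9   9   9  15  15  15  15  18  18  18  18  18  18  18
  4   0   9   9   9  15  15  15  15  18  18  18  20  20  20  26

18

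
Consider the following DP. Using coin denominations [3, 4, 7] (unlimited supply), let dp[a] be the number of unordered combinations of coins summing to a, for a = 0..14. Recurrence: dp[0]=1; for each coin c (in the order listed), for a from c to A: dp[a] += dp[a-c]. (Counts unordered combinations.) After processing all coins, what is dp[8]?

1

after  coin     0     1     2     3     4     5     6     7     8     9    10    11    12    13    14
          3     1     0     0     1     0     0     1     0     0     1     0     0     1     0     0
          4     1     0     0     1     1     0     1     1     1     1     1     1     2     1     1
          7     1     0     0     1     1     0     1     2     1     1     2     2     2     2     3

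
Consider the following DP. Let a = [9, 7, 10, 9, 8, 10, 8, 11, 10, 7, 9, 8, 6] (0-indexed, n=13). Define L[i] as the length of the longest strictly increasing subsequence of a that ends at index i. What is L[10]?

   i    0    1    2    3    4    5    6    7    8    9   10   11   12
a[i]    9    7   10    9    8   10    8   11   10    7    9    8    6
L[i]    1    1    2    2    2    3    2    4    3    1    3    2    1

3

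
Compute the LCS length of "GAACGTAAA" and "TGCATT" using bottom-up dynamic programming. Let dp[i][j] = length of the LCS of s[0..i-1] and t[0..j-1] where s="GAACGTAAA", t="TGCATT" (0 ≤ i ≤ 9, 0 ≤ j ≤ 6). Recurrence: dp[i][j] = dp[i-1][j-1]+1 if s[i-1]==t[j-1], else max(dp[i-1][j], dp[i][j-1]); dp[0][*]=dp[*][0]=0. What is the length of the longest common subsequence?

   ''  T  G  C  A  T  T
''  0  0  0  0  0  0  0
 G  0  0  1  1  1  1  1
 A  0  0  1  1  2  2  2
 A  0  0  1  1  2  2  2
 C  0  0  1  2  2  2  2
 G  0  0  1  2  2  2  2
 T  0  1  1  2  2  3  3
 A  0  1  1  2  3  3  3
 A  0  1  1  2  3  3  3
 A  0  1  1  2  3  3  3

3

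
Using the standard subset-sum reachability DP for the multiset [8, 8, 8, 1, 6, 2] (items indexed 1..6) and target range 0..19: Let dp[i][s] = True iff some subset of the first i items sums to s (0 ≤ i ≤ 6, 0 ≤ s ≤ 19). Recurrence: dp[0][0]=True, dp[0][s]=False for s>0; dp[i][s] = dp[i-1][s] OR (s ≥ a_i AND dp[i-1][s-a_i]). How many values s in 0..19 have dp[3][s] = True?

i\s   0   1   2   3   4   5   6   7   8   9  10  11  12  13  14  15  16  17  18  19
  0   T   F   F   F   F   F   F   F   F   F   F   F   F   F   F   F   F   F   F   F
  1   T   F   F   F   F   F   F   F   T   F   F   F   F   F   F   F   F   F   F   F
  2   T   F   F   F   F   F   F   F   T   F   F   F   F   F   F   F   T   F   F   F
  3   T   F   F   F   F   F   F   F   T   F   F   F   F   F   F   F   T   F   F   F
  4   T   T   F   F   F   F   F   F   T   T   F   F   F   F   F   F   T   T   F   F
  5   T   T   F   F   F   F   T   T   T   T   F   F   F   F   T   T   T   T   F   F
  6   T   T   T   T   F   F   T   T   T   T   T   T   F   F   T   T   T   T   T   T

3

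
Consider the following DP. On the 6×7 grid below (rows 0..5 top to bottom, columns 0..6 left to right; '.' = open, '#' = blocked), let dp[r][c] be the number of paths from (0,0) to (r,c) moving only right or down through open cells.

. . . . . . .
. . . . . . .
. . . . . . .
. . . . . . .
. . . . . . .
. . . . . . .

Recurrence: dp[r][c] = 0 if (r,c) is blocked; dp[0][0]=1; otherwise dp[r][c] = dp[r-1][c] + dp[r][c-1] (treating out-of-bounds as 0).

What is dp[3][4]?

35

r\c   0   1   2   3   4   5   6
  0   1   1   1   1   1   1   1
  1   1   2   3   4   5   6   7
  2   1   3   6  10  15  21  28
  3   1   4  10  20  35  56  84
  4   1   5  15  35  70 126 210
  5   1   6  21  56 126 252 462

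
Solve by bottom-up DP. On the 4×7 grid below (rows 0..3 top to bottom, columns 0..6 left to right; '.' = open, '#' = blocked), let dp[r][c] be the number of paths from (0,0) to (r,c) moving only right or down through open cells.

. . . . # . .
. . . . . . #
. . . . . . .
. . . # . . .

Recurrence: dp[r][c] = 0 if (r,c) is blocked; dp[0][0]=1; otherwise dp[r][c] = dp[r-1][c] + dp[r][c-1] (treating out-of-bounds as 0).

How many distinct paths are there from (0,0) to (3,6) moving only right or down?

r\c   0   1   2   3   4   5   6
  0   1   1   1   1   0   0   0
  1   1   2   3   4   4   4   0
  2   1   3   6  10  14  18  18
  3   1   4  10   0  14  32  50

50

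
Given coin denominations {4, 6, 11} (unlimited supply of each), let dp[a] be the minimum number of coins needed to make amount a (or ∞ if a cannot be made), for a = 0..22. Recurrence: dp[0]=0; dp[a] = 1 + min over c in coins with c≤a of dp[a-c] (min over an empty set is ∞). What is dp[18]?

 a  0  1  2  3  4  5  6  7  8  9 10 11 12 13 14 15 16 17 18 19 20 21 22
dp  0  -  -  -  1  -  1  -  2  -  2  1  2  -  3  2  3  2  3  3  4  3  2
(- denotes ∞ / unreachable)

3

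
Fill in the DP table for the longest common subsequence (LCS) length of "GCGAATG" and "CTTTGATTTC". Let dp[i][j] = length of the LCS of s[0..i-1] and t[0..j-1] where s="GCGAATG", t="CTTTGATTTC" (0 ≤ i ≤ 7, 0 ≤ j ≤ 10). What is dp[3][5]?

   ''  C  T  T  T  G  A  T  T  T  C
''  0  0  0  0  0  0  0  0  0  0  0
 G  0  0  0  0  0  1  1  1  1  1  1
 C  0  1  1  1  1  1  1  1  1  1  2
 G  0  1  1  1  1  2  2  2  2  2  2
 A  0  1  1  1  1  2  3  3  3  3  3
 A  0  1  1  1  1  2  3  3  3  3  3
 T  0  1  2  2  2  2  3  4  4  4  4
 G  0  1  2  2  2  3  3  4  4  4  4

2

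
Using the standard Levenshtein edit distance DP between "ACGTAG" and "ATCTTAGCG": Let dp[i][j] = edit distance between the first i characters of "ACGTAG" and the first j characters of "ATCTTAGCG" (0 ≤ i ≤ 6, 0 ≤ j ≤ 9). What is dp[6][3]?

4

   ''  A  T  C  T  T  A  G  C  G
''  0  1  2  3  4  5  6  7  8  9
 A  1  0  1  2  3  4  5  6  7  8
 C  2  1  1  1  2  3  4  5  6  7
 G  3  2  2  2  2  3  4  4  5  6
 T  4  3  2  3  2  2  3  4  5  6
 A  5  4  3  3  3  3  2  3  4  5
 G  6  5  4  4  4  4  3  2  3  4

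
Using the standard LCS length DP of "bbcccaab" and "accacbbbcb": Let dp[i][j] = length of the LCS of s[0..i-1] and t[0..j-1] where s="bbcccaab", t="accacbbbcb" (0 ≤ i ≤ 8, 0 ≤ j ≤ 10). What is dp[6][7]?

   ''  a  c  c  a  c  b  b  b  c  b
''  0  0  0  0  0  0  0  0  0  0  0
 b  0  0  0  0  0  0  1  1  1  1  1
 b  0  0  0  0  0  0  1  2  2  2  2
 c  0  0  1  1  1  1  1  2  2  3  3
 c  0  0  1  2  2  2  2  2  2  3  3
 c  0  0  1  2  2  3  3  3  3  3  3
 a  0  1  1  2  3  3  3  3  3  3  3
 a  0  1  1  2  3  3  3  3  3  3  3
 b  0  1  1  2  3  3  4  4  4  4  4

3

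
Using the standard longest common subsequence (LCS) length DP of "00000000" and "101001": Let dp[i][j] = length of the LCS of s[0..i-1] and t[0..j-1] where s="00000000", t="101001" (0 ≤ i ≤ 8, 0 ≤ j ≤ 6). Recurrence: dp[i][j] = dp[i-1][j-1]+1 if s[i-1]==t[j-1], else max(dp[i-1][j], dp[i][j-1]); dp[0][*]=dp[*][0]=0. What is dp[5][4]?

2

   ''  1  0  1  0  0  1
''  0  0  0  0  0  0  0
 0  0  0  1  1  1  1  1
 0  0  0  1  1  2  2  2
 0  0  0  1  1  2  3  3
 0  0  0  1  1  2  3  3
 0  0  0  1  1  2  3  3
 0  0  0  1  1  2  3  3
 0  0  0  1  1  2  3  3
 0  0  0  1  1  2  3  3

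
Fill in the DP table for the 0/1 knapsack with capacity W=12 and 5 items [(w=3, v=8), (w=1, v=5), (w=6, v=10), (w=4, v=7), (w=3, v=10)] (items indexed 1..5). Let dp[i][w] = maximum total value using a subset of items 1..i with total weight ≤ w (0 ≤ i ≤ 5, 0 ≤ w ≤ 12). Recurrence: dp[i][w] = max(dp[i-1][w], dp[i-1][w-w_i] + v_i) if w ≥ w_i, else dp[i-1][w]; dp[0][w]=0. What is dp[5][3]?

i\w   0   1   2   3   4   5   6   7   8   9  10  11  12
  0   0   0   0   0   0   0   0   0   0   0   0   0   0
  1   0   0   0   8   8   8   8   8   8   8   8   8   8
  2   0   5   5   8  13  13  13  13  13  13  13  13  13
  3   0   5   5   8  13  13  13  15  15  18  23  23  23
  4   0   5   5   8  13  13  13  15  20  20  23  23  23
  5   0   5   5  10  15  15  18  23  23  23  25  30  30

10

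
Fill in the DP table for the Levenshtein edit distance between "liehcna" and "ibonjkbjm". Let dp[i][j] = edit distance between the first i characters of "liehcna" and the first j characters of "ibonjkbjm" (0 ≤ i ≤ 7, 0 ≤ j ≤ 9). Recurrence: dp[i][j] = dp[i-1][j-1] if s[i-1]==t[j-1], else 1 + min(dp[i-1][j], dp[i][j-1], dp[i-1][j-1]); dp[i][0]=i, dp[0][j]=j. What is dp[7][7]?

   ''  i  b  o  n  j  k  b  j  m
''  0  1  2  3  4  5  6  7  8  9
 l  1  1  2  3  4  5  6  7  8  9
 i  2  1  2  3  4  5  6  7  8  9
 e  3  2  2  3  4  5  6  7  8  9
 h  4  3  3  3  4  5  6  7  8  9
 c  5  4  4  4  4  5  6  7  8  9
 n  6  5  5  5  4  5  6  7  8  9
 a  7  6  6  6  5  5  6  7  8  9

7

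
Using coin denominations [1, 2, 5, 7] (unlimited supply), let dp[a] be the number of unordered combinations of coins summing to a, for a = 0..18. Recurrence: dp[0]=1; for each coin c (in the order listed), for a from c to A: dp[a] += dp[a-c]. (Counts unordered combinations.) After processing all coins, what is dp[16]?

30

after  coin     0     1     2     3     4     5     6     7     8     9    10    11    12    13    14    15    16    17    18
          1     1     1     1     1     1     1     1     1     1     1     1     1     1     1     1     1     1     1     1
          2     1     1     2     2     3     3     4     4     5     5     6     6     7     7     8     8     9     9    10
          5     1     1     2     2     3     4     5     6     7     8    10    11    13    14    16    18    20    22    24
          7     1     1     2     2     3     4     5     7     8    10    12    14    17    19    23    26    30    34    38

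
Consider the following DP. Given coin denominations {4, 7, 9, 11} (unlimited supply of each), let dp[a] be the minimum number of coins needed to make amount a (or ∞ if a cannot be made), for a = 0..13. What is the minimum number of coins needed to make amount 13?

2

 a  0  1  2  3  4  5  6  7  8  9 10 11 12 13
dp  0  -  -  -  1  -  -  1  2  1  -  1  3  2
(- denotes ∞ / unreachable)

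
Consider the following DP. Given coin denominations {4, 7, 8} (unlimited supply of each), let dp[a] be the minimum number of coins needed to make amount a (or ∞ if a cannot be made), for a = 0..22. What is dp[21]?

 a  0  1  2  3  4  5  6  7  8  9 10 11 12 13 14 15 16 17 18 19 20 21 22
dp  0  -  -  -  1  -  -  1  1  -  -  2  2  -  2  2  2  -  3  3  3  3  3
(- denotes ∞ / unreachable)

3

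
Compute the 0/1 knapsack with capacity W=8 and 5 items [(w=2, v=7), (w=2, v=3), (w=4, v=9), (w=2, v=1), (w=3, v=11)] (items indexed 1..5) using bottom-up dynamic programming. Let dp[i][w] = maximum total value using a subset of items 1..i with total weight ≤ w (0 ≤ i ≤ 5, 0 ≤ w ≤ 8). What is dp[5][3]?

11

i\w   0   1   2   3   4   5   6   7   8
  0   0   0   0   0   0   0   0   0   0
  1   0   0   7   7   7   7   7   7   7
  2   0   0   7   7  10  10  10  10  10
  3   0   0   7   7  10  10  16  16  19
  4   0   0   7   7  10  10  16  16  19
  5   0   0   7  11  11  18  18  21  21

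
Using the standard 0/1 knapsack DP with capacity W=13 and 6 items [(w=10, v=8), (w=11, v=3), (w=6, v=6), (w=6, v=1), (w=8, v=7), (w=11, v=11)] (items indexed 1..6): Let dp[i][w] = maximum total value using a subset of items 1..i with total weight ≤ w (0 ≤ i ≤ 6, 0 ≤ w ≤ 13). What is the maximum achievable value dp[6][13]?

i\w   0   1   2   3   4   5   6   7   8   9  10  11  12  13
  0   0   0   0   0   0   0   0   0   0   0   0   0   0   0
  1   0   0   0   0   0   0   0   0   0   0   8   8   8   8
  2   0   0   0   0   0   0   0   0   0   0   8   8   8   8
  3   0   0   0   0   0   0   6   6   6   6   8   8   8   8
  4   0   0   0   0   0   0   6   6   6   6   8   8   8   8
  5   0   0   0   0   0   0   6   6   7   7   8   8   8   8
  6   0   0   0   0   0   0   6   6   7   7   8  11  11  11

11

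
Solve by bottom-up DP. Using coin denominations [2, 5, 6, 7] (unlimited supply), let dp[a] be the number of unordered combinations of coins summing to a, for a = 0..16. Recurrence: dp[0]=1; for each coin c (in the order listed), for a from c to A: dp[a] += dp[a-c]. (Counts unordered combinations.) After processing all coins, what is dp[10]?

3

after  coin     0     1     2     3     4     5     6     7     8     9    10    11    12    13    14    15    16
          2     1     0     1     0     1     0     1     0     1     0     1     0     1     0     1     0     1
          5     1     0     1     0     1     1     1     1     1     1     2     1     2     1     2     2     2
          6     1     0     1     0     1     1     2     1     2     1     3     2     4     2     4     3     5
          7     1     0     1     0     1     1     2     2     2     2     3     3     5     4     6     5     7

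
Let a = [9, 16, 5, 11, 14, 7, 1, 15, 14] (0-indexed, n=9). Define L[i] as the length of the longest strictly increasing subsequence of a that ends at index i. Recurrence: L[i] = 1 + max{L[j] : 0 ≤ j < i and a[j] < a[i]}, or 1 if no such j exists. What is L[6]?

1

   i    0    1    2    3    4    5    6    7    8
a[i]    9   16    5   11   14    7    1   15   14
L[i]    1    2    1    2    3    2    1    4    3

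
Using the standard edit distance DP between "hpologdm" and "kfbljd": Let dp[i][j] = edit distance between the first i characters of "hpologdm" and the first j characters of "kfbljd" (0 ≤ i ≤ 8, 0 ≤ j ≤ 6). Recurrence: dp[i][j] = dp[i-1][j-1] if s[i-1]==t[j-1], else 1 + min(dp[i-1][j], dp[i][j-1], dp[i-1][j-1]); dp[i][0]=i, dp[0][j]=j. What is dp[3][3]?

   ''  k  f  b  l  j  d
''  0  1  2  3  4  5  6
 h  1  1  2  3  4  5  6
 p  2  2  2  3  4  5  6
 o  3  3  3  3  4  5  6
 l  4  4  4  4  3  4  5
 o  5  5  5  5  4  4  5
 g  6  6  6  6  5  5  5
 d  7  7  7  7  6  6  5
 m  8  8  8  8  7  7  6

3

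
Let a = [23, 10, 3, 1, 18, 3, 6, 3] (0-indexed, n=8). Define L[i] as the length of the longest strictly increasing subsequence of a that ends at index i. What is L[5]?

2

   i    0    1    2    3    4    5    6    7
a[i]   23   10    3    1   18    3    6    3
L[i]    1    1    1    1    2    2    3    2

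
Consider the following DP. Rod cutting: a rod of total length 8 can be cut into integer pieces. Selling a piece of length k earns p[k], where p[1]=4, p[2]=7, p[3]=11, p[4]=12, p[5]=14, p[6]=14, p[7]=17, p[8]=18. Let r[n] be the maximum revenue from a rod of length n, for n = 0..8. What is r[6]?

   n    0    1    2    3    4    5    6    7    8
r[n]    0    4    8   12   16   20   24   28   32

24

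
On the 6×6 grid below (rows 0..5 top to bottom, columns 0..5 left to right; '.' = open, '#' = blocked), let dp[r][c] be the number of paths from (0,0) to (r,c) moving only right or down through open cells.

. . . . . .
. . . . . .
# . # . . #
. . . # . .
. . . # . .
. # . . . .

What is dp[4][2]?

r\c   0   1   2   3   4   5
  0   1   1   1   1   1   1
  1   1   2   3   4   5   6
  2   0   2   0   4   9   0
  3   0   2   2   0   9   9
  4   0   2   4   0   9  18
  5   0   0   4   4  13  31

4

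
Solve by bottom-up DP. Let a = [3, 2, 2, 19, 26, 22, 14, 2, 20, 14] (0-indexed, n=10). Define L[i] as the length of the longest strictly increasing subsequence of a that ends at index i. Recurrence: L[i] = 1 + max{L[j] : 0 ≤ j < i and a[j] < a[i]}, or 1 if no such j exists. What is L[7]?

1

   i    0    1    2    3    4    5    6    7    8    9
a[i]    3    2    2   19   26   22   14    2   20   14
L[i]    1    1    1    2    3    3    2    1    3    2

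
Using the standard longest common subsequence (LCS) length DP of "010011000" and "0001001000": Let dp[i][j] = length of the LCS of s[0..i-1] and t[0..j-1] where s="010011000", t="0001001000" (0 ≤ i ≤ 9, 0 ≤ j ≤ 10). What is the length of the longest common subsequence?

   ''  0  0  0  1  0  0  1  0  0  0
''  0  0  0  0  0  0  0  0  0  0  0
 0  0  1  1  1  1  1  1  1  1  1  1
 1  0  1  1  1  2  2  2  2  2  2  2
 0  0  1  2  2  2  3  3  3  3  3  3
 0  0  1  2  3  3  3  4  4  4  4  4
 1  0  1  2  3  4  4  4  5  5  5  5
 1  0  1  2  3  4  4  4  5  5  5  5
 0  0  1  2  3  4  5  5  5  6  6  6
 0  0  1  2  3  4  5  6  6  6  7  7
 0  0  1  2  3  4  5  6  6  7  7  8

8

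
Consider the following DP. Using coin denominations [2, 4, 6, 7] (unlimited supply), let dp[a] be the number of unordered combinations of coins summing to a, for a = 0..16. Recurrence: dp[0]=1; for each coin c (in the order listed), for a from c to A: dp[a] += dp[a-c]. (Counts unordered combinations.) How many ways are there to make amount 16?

after  coin     0     1     2     3     4     5     6     7     8     9    10    11    12    13    14    15    16
          2     1     0     1     0     1     0     1     0     1     0     1     0     1     0     1     0     1
          4     1     0     1     0     2     0     2     0     3     0     3     0     4     0     4     0     5
          6     1     0     1     0     2     0     3     0     4     0     5     0     7     0     8     0    10
          7     1     0     1     0     2     0     3     1     4     1     5     2     7     3     9     4    11

11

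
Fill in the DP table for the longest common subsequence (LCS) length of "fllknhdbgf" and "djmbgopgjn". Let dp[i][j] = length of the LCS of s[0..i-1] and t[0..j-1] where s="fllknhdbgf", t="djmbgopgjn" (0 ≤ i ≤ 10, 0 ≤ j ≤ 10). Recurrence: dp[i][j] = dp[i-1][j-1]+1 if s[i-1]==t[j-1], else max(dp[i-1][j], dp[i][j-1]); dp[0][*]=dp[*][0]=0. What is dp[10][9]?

   ''  d  j  m  b  g  o  p  g  j  n
''  0  0  0  0  0  0  0  0  0  0  0
 f  0  0  0  0  0  0  0  0  0  0  0
 l  0  0  0  0  0  0  0  0  0  0  0
 l  0  0  0  0  0  0  0  0  0  0  0
 k  0  0  0  0  0  0  0  0  0  0  0
 n  0  0  0  0  0  0  0  0  0  0  1
 h  0  0  0  0  0  0  0  0  0  0  1
 d  0  1  1  1  1  1  1  1  1  1  1
 b  0  1  1  1  2  2  2  2  2  2  2
 g  0  1  1  1  2  3  3  3  3  3  3
 f  0  1  1  1  2  3  3  3  3  3  3

3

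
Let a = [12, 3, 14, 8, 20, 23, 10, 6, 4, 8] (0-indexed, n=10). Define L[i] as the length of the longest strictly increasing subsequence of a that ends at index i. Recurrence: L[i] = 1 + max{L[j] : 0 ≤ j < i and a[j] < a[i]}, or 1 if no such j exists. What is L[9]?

   i    0    1    2    3    4    5    6    7    8    9
a[i]   12    3   14    8   20   23   10    6    4    8
L[i]    1    1    2    2    3    4    3    2    2    3

3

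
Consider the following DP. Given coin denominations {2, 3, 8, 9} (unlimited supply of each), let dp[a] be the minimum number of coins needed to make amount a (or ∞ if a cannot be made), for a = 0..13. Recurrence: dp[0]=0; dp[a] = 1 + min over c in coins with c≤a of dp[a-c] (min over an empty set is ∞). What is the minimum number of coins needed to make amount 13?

3

 a  0  1  2  3  4  5  6  7  8  9 10 11 12 13
dp  0  -  1  1  2  2  2  3  1  1  2  2  2  3
(- denotes ∞ / unreachable)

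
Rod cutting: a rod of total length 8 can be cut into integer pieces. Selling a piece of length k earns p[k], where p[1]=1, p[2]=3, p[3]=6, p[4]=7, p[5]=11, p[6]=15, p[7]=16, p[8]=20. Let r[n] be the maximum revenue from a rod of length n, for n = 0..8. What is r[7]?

   n    0    1    2    3    4    5    6    7    8
r[n]    0    1    3    6    7   11   15   16   20

16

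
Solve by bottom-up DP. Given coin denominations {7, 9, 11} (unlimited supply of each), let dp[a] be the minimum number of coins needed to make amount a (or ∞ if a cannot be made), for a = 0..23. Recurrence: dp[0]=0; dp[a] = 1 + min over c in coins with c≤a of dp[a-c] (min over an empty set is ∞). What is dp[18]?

2

 a  0  1  2  3  4  5  6  7  8  9 10 11 12 13 14 15 16 17 18 19 20 21 22 23
dp  0  -  -  -  -  -  -  1  -  1  -  1  -  -  2  -  2  -  2  -  2  3  2  3
(- denotes ∞ / unreachable)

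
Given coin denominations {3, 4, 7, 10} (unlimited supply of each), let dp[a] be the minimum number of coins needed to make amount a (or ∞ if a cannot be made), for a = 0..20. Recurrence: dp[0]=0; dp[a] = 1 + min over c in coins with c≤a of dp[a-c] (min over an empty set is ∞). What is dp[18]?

3

 a  0  1  2  3  4  5  6  7  8  9 10 11 12 13 14 15 16 17 18 19 20
dp  0  -  -  1  1  -  2  1  2  3  1  2  3  2  2  3  3  2  3  4  2
(- denotes ∞ / unreachable)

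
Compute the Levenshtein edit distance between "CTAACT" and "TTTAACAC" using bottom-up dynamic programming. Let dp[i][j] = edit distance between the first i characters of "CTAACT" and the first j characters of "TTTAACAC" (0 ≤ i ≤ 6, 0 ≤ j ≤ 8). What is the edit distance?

   ''  T  T  T  A  A  C  A  C
''  0  1  2  3  4  5  6  7  8
 C  1  1  2  3  4  5  5  6  7
 T  2  1  1  2  3  4  5  6  7
 A  3  2  2  2  2  3  4  5  6
 A  4  3  3  3  2  2  3  4  5
 C  5  4  4  4  3  3  2  3  4
 T  6  5  4  4  4  4  3  3  4

4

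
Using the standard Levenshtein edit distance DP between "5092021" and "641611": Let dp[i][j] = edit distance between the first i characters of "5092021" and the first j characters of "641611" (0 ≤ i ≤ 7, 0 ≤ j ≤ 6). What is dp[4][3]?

4

   ''  6  4  1  6  1  1
''  0  1  2  3  4  5  6
 5  1  1  2  3  4  5  6
 0  2  2  2  3  4  5  6
 9  3  3  3  3  4  5  6
 2  4  4  4  4  4  5  6
 0  5  5  5  5  5  5  6
 2  6  6  6  6  6  6  6
 1  7  7  7  6  7  6  6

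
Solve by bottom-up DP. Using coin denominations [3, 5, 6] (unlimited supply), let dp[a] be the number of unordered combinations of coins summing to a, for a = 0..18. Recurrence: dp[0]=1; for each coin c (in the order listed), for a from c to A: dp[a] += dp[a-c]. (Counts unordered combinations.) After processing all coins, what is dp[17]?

after  coin     0     1     2     3     4     5     6     7     8     9    10    11    12    13    14    15    16    17    18
          3     1     0     0     1     0     0     1     0     0     1     0     0     1     0     0     1     0     0     1
          5     1     0     0     1     0     1     1     0     1     1     1     1     1     1     1     2     1     1     2
          6     1     0     0     1     0     1     2     0     1     2     1     2     3     1     2     4     2     3     5

3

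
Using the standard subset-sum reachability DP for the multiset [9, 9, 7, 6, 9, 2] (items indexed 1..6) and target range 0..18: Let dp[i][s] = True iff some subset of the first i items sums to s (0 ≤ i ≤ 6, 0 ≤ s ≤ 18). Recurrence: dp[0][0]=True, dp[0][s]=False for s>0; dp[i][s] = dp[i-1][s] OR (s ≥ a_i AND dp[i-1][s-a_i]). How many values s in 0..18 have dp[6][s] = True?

12

i\s   0   1   2   3   4   5   6   7   8   9  10  11  12  13  14  15  16  17  18
  0   T   F   F   F   F   F   F   F   F   F   F   F   F   F   F   F   F   F   F
  1   T   F   F   F   F   F   F   F   F   T   F   F   F   F   F   F   F   F   F
  2   T   F   F   F   F   F   F   F   F   T   F   F   F   F   F   F   F   F   T
  3   T   F   F   F   F   F   F   T   F   T   F   F   F   F   F   F   T   F   T
  4   T   F   F   F   F   F   T   T   F   T   F   F   F   T   F   T   T   F   T
  5   T   F   F   F   F   F   T   T   F   T   F   F   F   T   F   T   T   F   T
  6   T   F   T   F   F   F   T   T   T   T   F   T   F   T   F   T   T   T   T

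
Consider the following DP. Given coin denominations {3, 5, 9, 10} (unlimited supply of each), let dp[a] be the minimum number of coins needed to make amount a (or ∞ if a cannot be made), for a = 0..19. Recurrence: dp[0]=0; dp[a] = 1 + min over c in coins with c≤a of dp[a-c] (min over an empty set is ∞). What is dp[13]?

2

 a  0  1  2  3  4  5  6  7  8  9 10 11 12 13 14 15 16 17 18 19
dp  0  -  -  1  -  1  2  -  2  1  1  3  2  2  2  2  3  3  2  2
(- denotes ∞ / unreachable)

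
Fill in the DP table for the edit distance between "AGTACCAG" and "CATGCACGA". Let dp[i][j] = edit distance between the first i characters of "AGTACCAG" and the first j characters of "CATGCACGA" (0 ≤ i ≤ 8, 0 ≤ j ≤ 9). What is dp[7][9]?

4

   ''  C  A  T  G  C  A  C  G  A
''  0  1  2  3  4  5  6  7  8  9
 A  1  1  1  2  3  4  5  6  7  8
 G  2  2  2  2  2  3  4  5  6  7
 T  3  3  3  2  3  3  4  5  6  7
 A  4  4  3  3  3  4  3  4  5  6
 C  5  4  4  4  4  3  4  3  4  5
 C  6  5  5  5  5  4  4  4  4  5
 A  7  6  5  6  6  5  4  5  5  4
 G  8  7  6  6  6  6  5  5  5  5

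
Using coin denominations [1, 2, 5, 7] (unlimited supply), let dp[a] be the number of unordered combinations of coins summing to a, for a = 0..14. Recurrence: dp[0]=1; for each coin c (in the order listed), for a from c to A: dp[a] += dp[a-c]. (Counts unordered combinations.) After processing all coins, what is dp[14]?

23

after  coin     0     1     2     3     4     5     6     7     8     9    10    11    12    13    14
          1     1     1     1     1     1     1     1     1     1     1     1     1     1     1     1
          2     1     1     2     2     3     3     4     4     5     5     6     6     7     7     8
          5     1     1     2     2     3     4     5     6     7     8    10    11    13    14    16
          7     1     1     2     2     3     4     5     7     8    10    12    14    17    19    23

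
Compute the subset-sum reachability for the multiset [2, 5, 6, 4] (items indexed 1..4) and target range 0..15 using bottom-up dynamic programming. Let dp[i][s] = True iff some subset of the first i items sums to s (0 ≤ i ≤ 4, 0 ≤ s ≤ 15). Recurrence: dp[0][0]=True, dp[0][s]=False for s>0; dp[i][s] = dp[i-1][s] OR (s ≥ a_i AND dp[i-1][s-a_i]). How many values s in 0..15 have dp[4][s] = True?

13

i\s   0   1   2   3   4   5   6   7   8   9  10  11  12  13  14  15
  0   T   F   F   F   F   F   F   F   F   F   F   F   F   F   F   F
  1   T   F   T   F   F   F   F   F   F   F   F   F   F   F   F   F
  2   T   F   T   F   F   T   F   T   F   F   F   F   F   F   F   F
  3   T   F   T   F   F   T   T   T   T   F   F   T   F   T   F   F
  4   T   F   T   F   T   T   T   T   T   T   T   T   T   T   F   T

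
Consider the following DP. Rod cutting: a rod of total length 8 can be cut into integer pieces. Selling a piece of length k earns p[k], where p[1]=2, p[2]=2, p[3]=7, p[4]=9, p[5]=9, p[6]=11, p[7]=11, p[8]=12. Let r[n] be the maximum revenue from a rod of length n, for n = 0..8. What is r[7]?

16

   n    0    1    2    3    4    5    6    7    8
r[n]    0    2    4    7    9   11   14   16   18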